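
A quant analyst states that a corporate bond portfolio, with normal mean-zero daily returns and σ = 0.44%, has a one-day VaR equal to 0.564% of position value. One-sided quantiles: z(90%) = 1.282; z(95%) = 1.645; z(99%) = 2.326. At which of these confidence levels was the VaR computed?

90%

Implied z = VaR/σ = 0.564 / 0.44 = 1.282.
This matches z(90%) = 1.282.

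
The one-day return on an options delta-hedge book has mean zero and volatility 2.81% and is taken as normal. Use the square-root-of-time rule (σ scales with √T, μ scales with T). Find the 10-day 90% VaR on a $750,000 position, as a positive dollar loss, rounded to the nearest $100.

$85,400

At 90%, z = 1.282.
σ_{10d} = 2.81% × √10 = 8.886%.
VaR = 1.282 × 8.886% = 11.392%.
On $750,000: 0.11392 × $750,000 = $85,440.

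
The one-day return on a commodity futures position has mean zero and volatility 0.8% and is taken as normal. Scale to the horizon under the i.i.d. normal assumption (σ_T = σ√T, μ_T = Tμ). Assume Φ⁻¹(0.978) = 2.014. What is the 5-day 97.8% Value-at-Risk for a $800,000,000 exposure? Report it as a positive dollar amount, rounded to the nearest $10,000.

σ_{5d} = 0.8% × √5 = 1.789%.
VaR = 2.014 × 1.789% = 3.603%.
On $800,000,000: 0.03603 × $800,000,000 = $28,824,000.

$28,820,000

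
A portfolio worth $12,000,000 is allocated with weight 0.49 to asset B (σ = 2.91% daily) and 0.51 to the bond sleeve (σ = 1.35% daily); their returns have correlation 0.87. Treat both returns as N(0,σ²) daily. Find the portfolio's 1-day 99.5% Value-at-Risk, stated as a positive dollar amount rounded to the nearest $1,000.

$635,000

σ_p² = 0.49²·2.91² + 0.51²·1.35² + 2·0.87·0.49·0.51·2.91·1.35 = 4.2154 (%²).
σ_p = √4.2154 = 2.053%.
At 99.5%, z = 2.576.
VaR = 2.576 × 2.053% = 5.289%; on $12,000,000 that is $634,680.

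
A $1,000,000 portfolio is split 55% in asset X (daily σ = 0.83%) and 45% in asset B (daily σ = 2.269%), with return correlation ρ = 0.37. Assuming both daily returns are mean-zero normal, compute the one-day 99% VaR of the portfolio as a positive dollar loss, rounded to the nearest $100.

σ_p² = 0.55²·0.83² + 0.45²·2.269² + 2·0.37·0.55·0.45·0.83·2.269 = 1.5959 (%²).
σ_p = √1.5959 = 1.263%.
At 99%, z = 2.326.
VaR = 2.326 × 1.263% = 2.938%; on $1,000,000 that is $29,380.

$29,400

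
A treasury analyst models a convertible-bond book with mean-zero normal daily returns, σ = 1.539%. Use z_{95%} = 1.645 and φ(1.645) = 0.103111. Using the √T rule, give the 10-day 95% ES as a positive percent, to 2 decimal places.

σ_{10d} = 1.539% × √10 = 4.867%.
ES multiplier = φ(z)/(1−α) = 0.103111/0.05 = 2.062.
ES = 4.867% × 2.062 = 10.036%.

10.04%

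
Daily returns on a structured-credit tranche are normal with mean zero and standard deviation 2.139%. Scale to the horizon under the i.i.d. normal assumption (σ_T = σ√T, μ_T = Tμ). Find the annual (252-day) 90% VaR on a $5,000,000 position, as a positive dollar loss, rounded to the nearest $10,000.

$2,180,000

At 90%, z = 1.282.
σ_{252d} = 2.139% × √252 = 33.956%.
VaR = 1.282 × 33.956% = 43.532%.
On $5,000,000: 0.43532 × $5,000,000 = $2,176,600.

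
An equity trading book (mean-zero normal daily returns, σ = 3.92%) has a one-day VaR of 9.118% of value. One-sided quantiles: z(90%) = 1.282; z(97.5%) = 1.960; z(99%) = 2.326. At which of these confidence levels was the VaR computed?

Implied z = VaR/σ = 9.118 / 3.92 = 2.326.
This matches z(99%) = 2.326.

99%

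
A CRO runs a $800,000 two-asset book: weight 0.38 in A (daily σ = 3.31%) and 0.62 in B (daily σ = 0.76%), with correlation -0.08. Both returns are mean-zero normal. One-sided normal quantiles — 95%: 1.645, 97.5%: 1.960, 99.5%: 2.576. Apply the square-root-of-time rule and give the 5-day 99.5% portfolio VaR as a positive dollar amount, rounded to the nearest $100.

$60,200

σ_p = √(0.38²·3.31² + 0.62²·0.76² + 2·-0.08·0.38·0.62·3.31·0.76) = 1.307%.
σ_{5d} = 1.307% × √5 = 2.923%.
VaR = 2.576 × 2.923% = 7.530%; on $800,000 that is $60,240.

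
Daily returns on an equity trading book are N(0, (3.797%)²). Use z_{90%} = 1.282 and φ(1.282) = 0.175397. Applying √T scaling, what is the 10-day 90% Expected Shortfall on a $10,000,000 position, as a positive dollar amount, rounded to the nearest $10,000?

σ_{10d} = 3.797% × √10 = 12.007%.
ES multiplier = φ(z)/(1−α) = 0.175397/0.1 = 1.754.
ES = 12.007% × 1.754 = 21.060%; on $10,000,000: $2,106,000.

$2,110,000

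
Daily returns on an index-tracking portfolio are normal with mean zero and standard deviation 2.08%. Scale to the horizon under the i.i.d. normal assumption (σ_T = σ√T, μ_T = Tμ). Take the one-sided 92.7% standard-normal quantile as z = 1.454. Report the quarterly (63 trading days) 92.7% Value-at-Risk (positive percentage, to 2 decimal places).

24.00%

σ_{63d} = 2.08% × √63 = 16.509%.
VaR = 1.454 × 16.509% = 24.004%.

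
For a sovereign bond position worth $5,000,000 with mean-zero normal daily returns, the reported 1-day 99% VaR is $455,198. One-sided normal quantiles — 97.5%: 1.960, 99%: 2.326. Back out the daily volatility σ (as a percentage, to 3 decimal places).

3.914%

VaR as a fraction: $455,198 / $5,000,000 = 9.104%.
σ = VaR / z = 9.104% / 2.326 = 3.914%.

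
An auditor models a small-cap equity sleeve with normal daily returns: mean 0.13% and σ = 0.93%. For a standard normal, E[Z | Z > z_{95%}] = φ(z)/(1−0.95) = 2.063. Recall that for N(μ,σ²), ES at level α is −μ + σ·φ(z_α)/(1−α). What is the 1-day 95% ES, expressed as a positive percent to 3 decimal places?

1.789%

ES = −(0.13%) + 0.93% × 2.063 = 1.789%.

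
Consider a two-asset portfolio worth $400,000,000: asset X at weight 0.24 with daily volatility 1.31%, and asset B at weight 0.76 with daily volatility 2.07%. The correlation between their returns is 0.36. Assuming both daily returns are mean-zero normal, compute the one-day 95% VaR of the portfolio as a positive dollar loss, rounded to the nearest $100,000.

σ_p² = 0.24²·1.31² + 0.76²·2.07² + 2·0.36·0.24·0.76·1.31·2.07 = 2.9299 (%²).
σ_p = √2.9299 = 1.712%.
At 95%, z = 1.645.
VaR = 1.645 × 1.712% = 2.816%; on $400,000,000 that is $11,264,000.

$11,300,000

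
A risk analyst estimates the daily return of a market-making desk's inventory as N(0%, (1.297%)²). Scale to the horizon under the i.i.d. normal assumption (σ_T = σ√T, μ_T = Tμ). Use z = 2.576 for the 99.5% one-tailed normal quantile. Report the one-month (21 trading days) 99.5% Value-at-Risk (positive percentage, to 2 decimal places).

σ_{21d} = 1.297% × √21 = 5.944%.
VaR = 2.576 × 5.944% = 15.312%.

15.31%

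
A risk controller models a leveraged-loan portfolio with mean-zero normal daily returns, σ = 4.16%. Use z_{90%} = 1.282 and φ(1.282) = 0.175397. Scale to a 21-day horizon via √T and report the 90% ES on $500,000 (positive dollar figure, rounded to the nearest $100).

$167,200

σ_{21d} = 4.16% × √21 = 19.064%.
ES multiplier = φ(z)/(1−α) = 0.175397/0.1 = 1.754.
ES = 19.064% × 1.754 = 33.438%; on $500,000: $167,190.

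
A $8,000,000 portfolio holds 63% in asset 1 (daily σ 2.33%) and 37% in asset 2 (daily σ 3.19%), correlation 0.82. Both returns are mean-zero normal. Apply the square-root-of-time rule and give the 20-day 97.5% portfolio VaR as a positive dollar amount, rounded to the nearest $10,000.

$1,770,000

σ_p = √(0.63²·2.33² + 0.37²·3.19² + 2·0.82·0.63·0.37·2.33·3.19) = 2.528%.
σ_{20d} = 2.528% × √20 = 11.306%.
z(97.5%) = 1.960.
VaR = 1.960 × 11.306% = 22.160%; on $8,000,000 that is $1,772,800.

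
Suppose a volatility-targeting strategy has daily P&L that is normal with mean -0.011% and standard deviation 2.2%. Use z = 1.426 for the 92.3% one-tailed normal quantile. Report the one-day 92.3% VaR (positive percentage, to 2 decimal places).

VaR = −μ + z·σ = −(-0.011%) + 1.426 × 2.2% = 3.148%.

3.15%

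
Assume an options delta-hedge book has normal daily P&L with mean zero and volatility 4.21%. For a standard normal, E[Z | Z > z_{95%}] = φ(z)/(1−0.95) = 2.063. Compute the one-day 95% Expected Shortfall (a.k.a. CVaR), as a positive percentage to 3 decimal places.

8.685%

ES = 4.21% × 2.063 = 8.685%.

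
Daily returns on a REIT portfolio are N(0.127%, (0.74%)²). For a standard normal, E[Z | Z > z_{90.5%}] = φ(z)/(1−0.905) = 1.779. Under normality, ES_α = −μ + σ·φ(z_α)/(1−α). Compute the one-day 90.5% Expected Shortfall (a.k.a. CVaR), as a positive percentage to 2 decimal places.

ES = −(0.127%) + 0.74% × 1.779 = 1.189%.

1.19%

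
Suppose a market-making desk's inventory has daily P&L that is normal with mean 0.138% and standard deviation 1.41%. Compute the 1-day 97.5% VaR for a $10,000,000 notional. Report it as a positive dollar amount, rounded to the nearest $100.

At 97.5% one-sided, z = 1.960.
VaR = −μ + z·σ = −(0.138%) + 1.960 × 1.41% = 2.626%.
On $10,000,000: 0.02626 × $10,000,000 = $262,600.

$262,600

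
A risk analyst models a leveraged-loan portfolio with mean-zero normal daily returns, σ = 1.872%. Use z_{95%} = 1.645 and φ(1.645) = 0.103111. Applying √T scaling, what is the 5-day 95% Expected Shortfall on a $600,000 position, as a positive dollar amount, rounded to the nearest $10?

σ_{5d} = 1.872% × √5 = 4.186%.
ES multiplier = φ(z)/(1−α) = 0.103111/0.05 = 2.062.
ES = 4.186% × 2.062 = 8.632%; on $600,000: $51,792.

$51,790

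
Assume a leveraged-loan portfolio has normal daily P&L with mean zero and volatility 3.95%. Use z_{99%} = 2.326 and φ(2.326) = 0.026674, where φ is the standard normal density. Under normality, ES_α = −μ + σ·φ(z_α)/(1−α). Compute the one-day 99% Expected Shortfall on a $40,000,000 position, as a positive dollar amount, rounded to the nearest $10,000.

Tail multiplier: φ(z)/(1−α) = 0.026674 / 0.01 = 2.667.
ES = 3.95% × 2.667 = 10.535%.
On $40,000,000: 0.10535 × $40,000,000 = $4,214,000.

$4,210,000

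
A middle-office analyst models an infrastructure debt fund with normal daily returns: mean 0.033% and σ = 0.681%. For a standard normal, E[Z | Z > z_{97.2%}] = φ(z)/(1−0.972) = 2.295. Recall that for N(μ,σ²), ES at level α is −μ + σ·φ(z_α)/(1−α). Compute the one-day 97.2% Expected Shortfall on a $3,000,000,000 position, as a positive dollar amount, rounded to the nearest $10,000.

ES = −(0.033%) + 0.681% × 2.295 = 1.530%.
On $3,000,000,000: 0.01530 × $3,000,000,000 = $45,900,000.

$45,900,000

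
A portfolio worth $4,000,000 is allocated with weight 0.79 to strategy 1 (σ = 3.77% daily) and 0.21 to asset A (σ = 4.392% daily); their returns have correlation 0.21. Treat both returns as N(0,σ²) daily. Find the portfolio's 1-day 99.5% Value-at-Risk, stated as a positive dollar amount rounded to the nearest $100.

σ_p² = 0.79²·3.77² + 0.21²·4.392² + 2·0.21·0.79·0.21·3.77·4.392 = 10.8747 (%²).
σ_p = √10.8747 = 3.298%.
At 99.5%, z = 2.576.
VaR = 2.576 × 3.298% = 8.496%; on $4,000,000 that is $339,840.

$339,800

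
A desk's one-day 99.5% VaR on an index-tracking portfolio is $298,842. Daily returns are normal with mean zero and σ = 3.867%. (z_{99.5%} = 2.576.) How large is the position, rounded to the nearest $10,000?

$3,000,000

VaR as a fraction of value: z·σ = 2.576 × 3.867% = 9.96139%.
Position = $298,842 / 0.0996139 = $3,000,002.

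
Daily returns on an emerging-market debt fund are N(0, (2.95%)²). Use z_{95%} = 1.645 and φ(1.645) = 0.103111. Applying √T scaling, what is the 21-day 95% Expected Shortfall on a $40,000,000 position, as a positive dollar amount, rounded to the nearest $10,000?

σ_{21d} = 2.95% × √21 = 13.519%.
ES multiplier = φ(z)/(1−α) = 0.103111/0.05 = 2.062.
ES = 13.519% × 2.062 = 27.876%; on $40,000,000: $11,150,400.

$11,150,000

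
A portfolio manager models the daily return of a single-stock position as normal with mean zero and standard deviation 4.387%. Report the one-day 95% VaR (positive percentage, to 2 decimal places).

At 95% one-sided, z = 1.645.
VaR = z·σ = 1.645 × 4.387% = 7.217%.

7.22%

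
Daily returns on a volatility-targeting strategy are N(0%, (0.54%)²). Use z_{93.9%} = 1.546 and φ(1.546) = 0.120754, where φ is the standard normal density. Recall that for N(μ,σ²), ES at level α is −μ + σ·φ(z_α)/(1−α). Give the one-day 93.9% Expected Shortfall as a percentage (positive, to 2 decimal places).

Tail multiplier: φ(z)/(1−α) = 0.120754 / 0.061 = 1.980.
ES = 0.54% × 1.980 = 1.069%.

1.07%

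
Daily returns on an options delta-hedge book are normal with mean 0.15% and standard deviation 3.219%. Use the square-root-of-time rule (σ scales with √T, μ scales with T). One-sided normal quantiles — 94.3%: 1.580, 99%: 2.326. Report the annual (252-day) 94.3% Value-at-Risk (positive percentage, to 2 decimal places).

σ_{252d} = 3.219% × √252 = 51.100%; μ_{252d} = 252 × 0.15% = 37.800%.
VaR = −(37.800%) + 1.580 × 51.100% = 42.938%.

42.94%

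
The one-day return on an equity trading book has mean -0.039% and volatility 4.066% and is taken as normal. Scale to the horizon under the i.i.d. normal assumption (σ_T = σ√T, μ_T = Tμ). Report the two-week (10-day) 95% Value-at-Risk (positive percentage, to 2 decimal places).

21.54%

At 95%, z = 1.645.
σ_{10d} = 4.066% × √10 = 12.858%; μ_{10d} = 10 × -0.039% = -0.390%.
VaR = −(-0.390%) + 1.645 × 12.858% = 21.541%.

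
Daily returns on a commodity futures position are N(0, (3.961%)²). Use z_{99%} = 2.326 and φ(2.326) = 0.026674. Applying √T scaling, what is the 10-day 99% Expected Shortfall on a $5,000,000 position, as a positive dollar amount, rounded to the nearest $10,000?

$1,670,000

σ_{10d} = 3.961% × √10 = 12.526%.
ES multiplier = φ(z)/(1−α) = 0.026674/0.01 = 2.667.
ES = 12.526% × 2.667 = 33.407%; on $5,000,000: $1,670,350.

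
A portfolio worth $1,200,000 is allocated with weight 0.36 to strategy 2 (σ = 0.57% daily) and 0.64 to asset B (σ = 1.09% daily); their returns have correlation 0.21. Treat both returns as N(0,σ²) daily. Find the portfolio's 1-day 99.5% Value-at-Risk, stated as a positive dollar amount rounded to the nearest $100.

σ_p² = 0.36²·0.57² + 0.64²·1.09² + 2·0.21·0.36·0.64·0.57·1.09 = 0.5889 (%²).
σ_p = √0.5889 = 0.767%.
At 99.5%, z = 2.576.
VaR = 2.576 × 0.767% = 1.976%; on $1,200,000 that is $23,712.

$23,700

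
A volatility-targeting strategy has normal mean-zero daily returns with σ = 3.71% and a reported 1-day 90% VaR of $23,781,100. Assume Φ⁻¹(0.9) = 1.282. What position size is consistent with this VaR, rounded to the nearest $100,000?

VaR as a fraction of value: z·σ = 1.282 × 3.71% = 4.75622%.
Position = $23,781,100 / 0.0475622 = $500,000,000.

$500,000,000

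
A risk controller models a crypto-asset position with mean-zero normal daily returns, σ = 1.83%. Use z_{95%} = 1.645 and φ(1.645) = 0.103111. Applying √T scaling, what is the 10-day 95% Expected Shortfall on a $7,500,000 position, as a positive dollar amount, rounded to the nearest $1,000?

σ_{10d} = 1.83% × √10 = 5.787%.
ES multiplier = φ(z)/(1−α) = 0.103111/0.05 = 2.062.
ES = 5.787% × 2.062 = 11.933%; on $7,500,000: $894,975.

$895,000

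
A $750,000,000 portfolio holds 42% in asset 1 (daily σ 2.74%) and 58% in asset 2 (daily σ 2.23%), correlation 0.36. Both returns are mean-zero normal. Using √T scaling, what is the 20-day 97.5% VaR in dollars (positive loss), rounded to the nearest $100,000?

$132,600,000

σ_p = √(0.42²·2.74² + 0.58²·2.23² + 2·0.36·0.42·0.58·2.74·2.23) = 2.017%.
σ_{20d} = 2.017% × √20 = 9.020%.
z(97.5%) = 1.960.
VaR = 1.960 × 9.020% = 17.679%; on $750,000,000 that is $132,592,500.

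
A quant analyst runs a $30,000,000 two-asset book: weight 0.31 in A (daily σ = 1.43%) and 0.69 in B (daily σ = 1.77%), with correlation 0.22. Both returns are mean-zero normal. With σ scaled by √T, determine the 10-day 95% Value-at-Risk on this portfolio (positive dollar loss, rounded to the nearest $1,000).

$2,166,000

σ_p = √(0.31²·1.43² + 0.69²·1.77² + 2·0.22·0.31·0.69·1.43·1.77) = 1.388%.
σ_{10d} = 1.388% × √10 = 4.389%.
z(95%) = 1.645.
VaR = 1.645 × 4.389% = 7.220%; on $30,000,000 that is $2,166,000.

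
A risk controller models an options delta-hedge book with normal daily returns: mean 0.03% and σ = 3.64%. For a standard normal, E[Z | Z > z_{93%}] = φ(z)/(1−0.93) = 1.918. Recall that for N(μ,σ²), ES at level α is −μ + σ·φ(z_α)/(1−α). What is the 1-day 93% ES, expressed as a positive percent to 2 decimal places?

6.95%

ES = −(0.03%) + 3.64% × 1.918 = 6.952%.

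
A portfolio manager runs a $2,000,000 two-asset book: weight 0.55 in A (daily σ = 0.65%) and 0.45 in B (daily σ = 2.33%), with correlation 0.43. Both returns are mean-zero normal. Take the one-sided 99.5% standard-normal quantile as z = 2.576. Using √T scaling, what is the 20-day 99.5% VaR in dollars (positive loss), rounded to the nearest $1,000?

$287,000

σ_p = √(0.55²·0.65² + 0.45²·2.33² + 2·0.43·0.55·0.45·0.65·2.33) = 1.245%.
σ_{20d} = 1.245% × √20 = 5.568%.
VaR = 2.576 × 5.568% = 14.343%; on $2,000,000 that is $286,860.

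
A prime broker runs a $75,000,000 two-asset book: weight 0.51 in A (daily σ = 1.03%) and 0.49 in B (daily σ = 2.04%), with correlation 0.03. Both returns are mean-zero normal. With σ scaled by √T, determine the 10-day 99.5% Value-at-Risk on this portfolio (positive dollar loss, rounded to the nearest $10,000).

σ_p = √(0.51²·1.03² + 0.49²·2.04² + 2·0.03·0.51·0.49·1.03·2.04) = 1.143%.
σ_{10d} = 1.143% × √10 = 3.614%.
z(99.5%) = 2.576.
VaR = 2.576 × 3.614% = 9.310%; on $75,000,000 that is $6,982,500.

$6,980,000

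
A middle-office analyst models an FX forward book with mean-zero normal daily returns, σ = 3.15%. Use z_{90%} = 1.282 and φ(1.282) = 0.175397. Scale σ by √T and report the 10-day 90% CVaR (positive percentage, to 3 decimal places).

17.472%

σ_{10d} = 3.15% × √10 = 9.961%.
ES multiplier = φ(z)/(1−α) = 0.175397/0.1 = 1.754.
ES = 9.961% × 1.754 = 17.472%.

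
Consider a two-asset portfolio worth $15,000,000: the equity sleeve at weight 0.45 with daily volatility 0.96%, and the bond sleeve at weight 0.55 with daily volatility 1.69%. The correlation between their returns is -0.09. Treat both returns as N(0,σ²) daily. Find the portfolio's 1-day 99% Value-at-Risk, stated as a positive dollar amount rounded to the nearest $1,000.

σ_p² = 0.45²·0.96² + 0.55²·1.69² + 2·-0.09·0.45·0.55·0.96·1.69 = 0.9783 (%²).
σ_p = √0.9783 = 0.989%.
At 99%, z = 2.326.
VaR = 2.326 × 0.989% = 2.300%; on $15,000,000 that is $345,000.

$345,000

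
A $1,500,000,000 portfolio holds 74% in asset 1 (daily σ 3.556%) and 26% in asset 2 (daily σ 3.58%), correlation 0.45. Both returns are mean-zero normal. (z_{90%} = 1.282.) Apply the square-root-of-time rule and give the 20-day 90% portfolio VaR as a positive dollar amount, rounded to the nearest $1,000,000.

σ_p = √(0.74²·3.556² + 0.26²·3.58² + 2·0.45·0.74·0.26·3.556·3.58) = 3.162%.
σ_{20d} = 3.162% × √20 = 14.141%.
VaR = 1.282 × 14.141% = 18.129%; on $1,500,000,000 that is $271,935,000.

$272,000,000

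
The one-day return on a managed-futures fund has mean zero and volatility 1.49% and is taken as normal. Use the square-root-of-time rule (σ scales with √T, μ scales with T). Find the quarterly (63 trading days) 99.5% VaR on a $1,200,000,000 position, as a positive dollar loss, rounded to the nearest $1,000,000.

$366,000,000

At 99.5%, z = 2.576.
σ_{63d} = 1.49% × √63 = 11.827%.
VaR = 2.576 × 11.827% = 30.466%.
On $1,200,000,000: 0.30466 × $1,200,000,000 = $365,592,000.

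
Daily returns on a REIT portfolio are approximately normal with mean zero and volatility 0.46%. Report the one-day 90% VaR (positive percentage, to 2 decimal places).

0.59%

At 90% one-sided, z = 1.282.
VaR = z·σ = 1.282 × 0.46% = 0.590%.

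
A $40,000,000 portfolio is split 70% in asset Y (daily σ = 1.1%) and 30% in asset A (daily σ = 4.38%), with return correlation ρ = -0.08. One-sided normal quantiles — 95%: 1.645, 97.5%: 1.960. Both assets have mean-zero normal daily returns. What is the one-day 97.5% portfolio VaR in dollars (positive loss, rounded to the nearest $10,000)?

$1,150,000

σ_p² = 0.7²·1.1² + 0.3²·4.38² + 2·-0.08·0.7·0.3·1.1·4.38 = 2.1576 (%²).
σ_p = √2.1576 = 1.469%.
VaR = 1.960 × 1.469% = 2.879%; on $40,000,000 that is $1,151,600.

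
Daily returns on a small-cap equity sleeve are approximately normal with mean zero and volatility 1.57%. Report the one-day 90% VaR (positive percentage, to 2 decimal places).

2.01%

At 90% one-sided, z = 1.282.
VaR = z·σ = 1.282 × 1.57% = 2.013%.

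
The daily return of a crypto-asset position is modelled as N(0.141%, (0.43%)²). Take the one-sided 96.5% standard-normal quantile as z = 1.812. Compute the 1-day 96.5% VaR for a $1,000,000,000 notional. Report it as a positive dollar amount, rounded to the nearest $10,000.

$6,380,000

VaR = −μ + z·σ = −(0.141%) + 1.812 × 0.43% = 0.638%.
On $1,000,000,000: 0.00638 × $1,000,000,000 = $6,380,000.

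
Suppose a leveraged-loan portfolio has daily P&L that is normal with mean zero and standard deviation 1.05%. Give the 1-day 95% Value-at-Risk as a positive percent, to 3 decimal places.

At 95% one-sided, z = 1.645.
VaR = z·σ = 1.645 × 1.05% = 1.727%.

1.727%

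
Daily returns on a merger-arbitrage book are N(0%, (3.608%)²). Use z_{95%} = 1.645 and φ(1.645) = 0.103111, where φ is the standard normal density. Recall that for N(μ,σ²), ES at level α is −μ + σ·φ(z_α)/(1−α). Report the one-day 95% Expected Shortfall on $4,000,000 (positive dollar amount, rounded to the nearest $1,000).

$298,000

Tail multiplier: φ(z)/(1−α) = 0.103111 / 0.05 = 2.062.
ES = 3.608% × 2.062 = 7.440%.
On $4,000,000: 0.07440 × $4,000,000 = $297,600.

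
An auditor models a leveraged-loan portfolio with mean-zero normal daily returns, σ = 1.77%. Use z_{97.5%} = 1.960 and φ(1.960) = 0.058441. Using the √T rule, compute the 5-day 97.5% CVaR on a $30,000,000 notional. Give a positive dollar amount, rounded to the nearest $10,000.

$2,780,000

σ_{5d} = 1.77% × √5 = 3.958%.
ES multiplier = φ(z)/(1−α) = 0.058441/0.025 = 2.338.
ES = 3.958% × 2.338 = 9.254%; on $30,000,000: $2,776,200.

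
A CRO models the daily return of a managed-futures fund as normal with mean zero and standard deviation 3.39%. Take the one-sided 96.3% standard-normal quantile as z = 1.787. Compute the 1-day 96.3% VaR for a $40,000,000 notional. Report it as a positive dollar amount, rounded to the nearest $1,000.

$2,423,000

VaR = z·σ = 1.787 × 3.39% = 6.058%.
On $40,000,000: 0.06058 × $40,000,000 = $2,423,200.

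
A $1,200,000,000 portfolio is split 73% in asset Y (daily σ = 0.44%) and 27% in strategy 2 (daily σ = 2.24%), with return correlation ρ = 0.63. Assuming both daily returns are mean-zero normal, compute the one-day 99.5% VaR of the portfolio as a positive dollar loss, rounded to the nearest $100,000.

σ_p² = 0.73²·0.44² + 0.27²·2.24² + 2·0.63·0.73·0.27·0.44·2.24 = 0.7137 (%²).
σ_p = √0.7137 = 0.845%.
At 99.5%, z = 2.576.
VaR = 2.576 × 0.845% = 2.177%; on $1,200,000,000 that is $26,124,000.

$26,100,000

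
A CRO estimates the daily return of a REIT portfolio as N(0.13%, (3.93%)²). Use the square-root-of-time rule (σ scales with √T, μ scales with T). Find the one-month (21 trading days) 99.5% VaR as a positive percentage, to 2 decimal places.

At 99.5%, z = 2.576.
σ_{21d} = 3.93% × √21 = 18.010%; μ_{21d} = 21 × 0.13% = 2.730%.
VaR = −(2.730%) + 2.576 × 18.010% = 43.664%.

43.66%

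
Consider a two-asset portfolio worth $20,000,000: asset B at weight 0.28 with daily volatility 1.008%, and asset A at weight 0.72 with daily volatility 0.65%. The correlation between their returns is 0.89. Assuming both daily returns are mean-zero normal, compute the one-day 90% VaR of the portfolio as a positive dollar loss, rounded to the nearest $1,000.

σ_p² = 0.28²·1.008² + 0.72²·0.65² + 2·0.89·0.28·0.72·1.008·0.65 = 0.5338 (%²).
σ_p = √0.5338 = 0.731%.
At 90%, z = 1.282.
VaR = 1.282 × 0.731% = 0.937%; on $20,000,000 that is $187,400.

$187,000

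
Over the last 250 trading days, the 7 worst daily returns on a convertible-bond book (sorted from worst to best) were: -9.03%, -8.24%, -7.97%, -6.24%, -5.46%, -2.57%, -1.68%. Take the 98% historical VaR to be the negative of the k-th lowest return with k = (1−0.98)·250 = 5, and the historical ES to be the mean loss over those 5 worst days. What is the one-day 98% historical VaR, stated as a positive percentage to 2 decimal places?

k = 5; the 5th lowest return is -5.46%, so VaR = 5.46%.

5.46%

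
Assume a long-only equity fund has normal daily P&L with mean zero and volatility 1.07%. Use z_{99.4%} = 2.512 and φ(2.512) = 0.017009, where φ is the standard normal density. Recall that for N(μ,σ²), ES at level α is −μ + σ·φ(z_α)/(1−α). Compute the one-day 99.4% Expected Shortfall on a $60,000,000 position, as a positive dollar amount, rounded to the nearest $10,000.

Tail multiplier: φ(z)/(1−α) = 0.017009 / 0.006 = 2.835.
ES = 1.07% × 2.835 = 3.033%.
On $60,000,000: 0.03033 × $60,000,000 = $1,819,800.

$1,820,000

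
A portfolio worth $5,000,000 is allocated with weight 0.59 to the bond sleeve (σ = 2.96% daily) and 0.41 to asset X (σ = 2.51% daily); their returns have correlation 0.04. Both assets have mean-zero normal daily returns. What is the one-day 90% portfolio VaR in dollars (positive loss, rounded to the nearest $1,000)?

$132,000

σ_p² = 0.59²·2.96² + 0.41²·2.51² + 2·0.04·0.59·0.41·2.96·2.51 = 4.2527 (%²).
σ_p = √4.2527 = 2.062%.
At 90%, z = 1.282.
VaR = 1.282 × 2.062% = 2.643%; on $5,000,000 that is $132,150.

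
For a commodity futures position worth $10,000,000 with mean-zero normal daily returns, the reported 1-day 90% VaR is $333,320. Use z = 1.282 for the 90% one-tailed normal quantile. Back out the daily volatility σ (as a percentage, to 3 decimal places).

VaR as a fraction: $333,320 / $10,000,000 = 3.333%.
σ = VaR / z = 3.333% / 1.282 = 2.600%.

2.600%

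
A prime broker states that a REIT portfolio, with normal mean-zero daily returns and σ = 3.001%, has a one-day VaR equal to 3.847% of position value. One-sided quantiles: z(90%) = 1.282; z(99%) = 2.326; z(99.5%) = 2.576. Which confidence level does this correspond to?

Implied z = VaR/σ = 3.847 / 3.001 = 1.282.
This matches z(90%) = 1.282.

90%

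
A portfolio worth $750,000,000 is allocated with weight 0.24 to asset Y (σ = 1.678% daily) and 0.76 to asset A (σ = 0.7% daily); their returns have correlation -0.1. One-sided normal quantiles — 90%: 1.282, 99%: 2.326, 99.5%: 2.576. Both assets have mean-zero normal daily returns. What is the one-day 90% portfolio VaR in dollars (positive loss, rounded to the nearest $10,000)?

$6,100,000

σ_p² = 0.24²·1.678² + 0.76²·0.7² + 2·-0.1·0.24·0.76·1.678·0.7 = 0.4024 (%²).
σ_p = √0.4024 = 0.634%.
VaR = 1.282 × 0.634% = 0.813%; on $750,000,000 that is $6,097,500.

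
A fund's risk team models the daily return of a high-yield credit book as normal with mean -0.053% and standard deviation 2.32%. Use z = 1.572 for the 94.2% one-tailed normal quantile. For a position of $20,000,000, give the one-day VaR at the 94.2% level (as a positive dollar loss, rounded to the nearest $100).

$740,000

VaR = −μ + z·σ = −(-0.053%) + 1.572 × 2.32% = 3.700%.
On $20,000,000: 0.03700 × $20,000,000 = $740,000.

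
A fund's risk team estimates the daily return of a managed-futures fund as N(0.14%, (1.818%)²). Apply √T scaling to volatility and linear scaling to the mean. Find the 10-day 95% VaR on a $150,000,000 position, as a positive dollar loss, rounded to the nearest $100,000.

$12,100,000

At 95%, z = 1.645.
σ_{10d} = 1.818% × √10 = 5.749%; μ_{10d} = 10 × 0.14% = 1.400%.
VaR = −(1.400%) + 1.645 × 5.749% = 8.057%.
On $150,000,000: 0.08057 × $150,000,000 = $12,085,500.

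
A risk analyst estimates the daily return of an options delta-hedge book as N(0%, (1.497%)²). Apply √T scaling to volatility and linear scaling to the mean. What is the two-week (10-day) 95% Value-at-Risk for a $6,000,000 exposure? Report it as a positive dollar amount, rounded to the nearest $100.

$467,200

At 95%, z = 1.645.
σ_{10d} = 1.497% × √10 = 4.734%.
VaR = 1.645 × 4.734% = 7.787%.
On $6,000,000: 0.07787 × $6,000,000 = $467,220.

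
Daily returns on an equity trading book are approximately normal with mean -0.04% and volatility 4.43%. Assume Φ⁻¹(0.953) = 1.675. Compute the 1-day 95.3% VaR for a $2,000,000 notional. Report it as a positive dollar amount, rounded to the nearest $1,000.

$149,000

VaR = −μ + z·σ = −(-0.04%) + 1.675 × 4.43% = 7.460%.
On $2,000,000: 0.07460 × $2,000,000 = $149,200.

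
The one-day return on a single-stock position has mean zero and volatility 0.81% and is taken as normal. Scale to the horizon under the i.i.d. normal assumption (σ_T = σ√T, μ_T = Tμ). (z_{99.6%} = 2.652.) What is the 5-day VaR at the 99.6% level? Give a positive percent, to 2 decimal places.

σ_{5d} = 0.81% × √5 = 1.811%.
VaR = 2.652 × 1.811% = 4.803%.

4.80%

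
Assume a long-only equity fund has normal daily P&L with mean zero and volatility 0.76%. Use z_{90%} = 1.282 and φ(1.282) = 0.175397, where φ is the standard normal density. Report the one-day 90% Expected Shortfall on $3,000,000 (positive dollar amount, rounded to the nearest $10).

$39,990

Tail multiplier: φ(z)/(1−α) = 0.175397 / 0.1 = 1.754.
ES = 0.76% × 1.754 = 1.333%.
On $3,000,000: 0.01333 × $3,000,000 = $39,990.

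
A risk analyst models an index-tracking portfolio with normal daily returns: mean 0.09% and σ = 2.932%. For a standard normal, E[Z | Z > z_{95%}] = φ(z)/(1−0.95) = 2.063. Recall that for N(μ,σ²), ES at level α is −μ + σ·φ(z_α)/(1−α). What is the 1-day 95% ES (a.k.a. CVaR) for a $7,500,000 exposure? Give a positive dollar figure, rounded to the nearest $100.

ES = −(0.09%) + 2.932% × 2.063 = 5.959%.
On $7,500,000: 0.05959 × $7,500,000 = $446,925.

$446,900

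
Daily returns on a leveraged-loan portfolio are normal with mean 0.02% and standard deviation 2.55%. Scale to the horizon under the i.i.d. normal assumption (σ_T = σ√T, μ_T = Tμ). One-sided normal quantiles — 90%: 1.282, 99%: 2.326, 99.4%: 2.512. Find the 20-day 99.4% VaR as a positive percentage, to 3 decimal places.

28.247%

σ_{20d} = 2.55% × √20 = 11.404%; μ_{20d} = 20 × 0.02% = 0.400%.
VaR = −(0.400%) + 2.512 × 11.404% = 28.247%.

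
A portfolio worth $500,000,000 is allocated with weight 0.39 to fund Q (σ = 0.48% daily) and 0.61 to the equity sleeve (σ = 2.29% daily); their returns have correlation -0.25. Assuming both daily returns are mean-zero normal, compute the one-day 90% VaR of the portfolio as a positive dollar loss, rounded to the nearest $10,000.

$8,730,000

σ_p² = 0.39²·0.48² + 0.61²·2.29² + 2·-0.25·0.39·0.61·0.48·2.29 = 1.8556 (%²).
σ_p = √1.8556 = 1.362%.
At 90%, z = 1.282.
VaR = 1.282 × 1.362% = 1.746%; on $500,000,000 that is $8,730,000.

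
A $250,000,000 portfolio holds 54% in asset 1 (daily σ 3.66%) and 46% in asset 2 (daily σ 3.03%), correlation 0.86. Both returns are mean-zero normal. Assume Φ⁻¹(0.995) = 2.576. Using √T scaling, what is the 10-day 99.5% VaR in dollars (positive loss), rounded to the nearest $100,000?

σ_p = √(0.54²·3.66² + 0.46²·3.03² + 2·0.86·0.54·0.46·3.66·3.03) = 3.254%.
σ_{10d} = 3.254% × √10 = 10.290%.
VaR = 2.576 × 10.290% = 26.507%; on $250,000,000 that is $66,267,500.

$66,300,000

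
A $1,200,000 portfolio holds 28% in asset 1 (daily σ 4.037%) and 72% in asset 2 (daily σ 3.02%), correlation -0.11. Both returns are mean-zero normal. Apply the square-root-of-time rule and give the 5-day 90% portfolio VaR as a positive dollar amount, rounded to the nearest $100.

σ_p = √(0.28²·4.037² + 0.72²·3.02² + 2·-0.11·0.28·0.72·4.037·3.02) = 2.338%.
σ_{5d} = 2.338% × √5 = 5.228%.
z(90%) = 1.282.
VaR = 1.282 × 5.228% = 6.702%; on $1,200,000 that is $80,424.

$80,400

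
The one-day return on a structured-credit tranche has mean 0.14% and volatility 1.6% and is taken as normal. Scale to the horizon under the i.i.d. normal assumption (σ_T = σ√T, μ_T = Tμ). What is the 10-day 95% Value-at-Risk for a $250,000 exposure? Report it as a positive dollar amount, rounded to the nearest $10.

$17,310

At 95%, z = 1.645.
σ_{10d} = 1.6% × √10 = 5.060%; μ_{10d} = 10 × 0.14% = 1.400%.
VaR = −(1.400%) + 1.645 × 5.060% = 6.924%.
On $250,000: 0.06924 × $250,000 = $17,310.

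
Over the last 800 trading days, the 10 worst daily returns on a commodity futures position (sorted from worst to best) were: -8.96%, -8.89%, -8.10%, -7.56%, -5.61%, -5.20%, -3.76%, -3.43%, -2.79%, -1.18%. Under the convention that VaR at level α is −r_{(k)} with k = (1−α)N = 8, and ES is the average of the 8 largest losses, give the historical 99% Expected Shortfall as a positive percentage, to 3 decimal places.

6.439%

The 8 worst returns sum to -51.51%.
ES = −(-51.51%) / 8 = 6.43875% ≈ 6.439%.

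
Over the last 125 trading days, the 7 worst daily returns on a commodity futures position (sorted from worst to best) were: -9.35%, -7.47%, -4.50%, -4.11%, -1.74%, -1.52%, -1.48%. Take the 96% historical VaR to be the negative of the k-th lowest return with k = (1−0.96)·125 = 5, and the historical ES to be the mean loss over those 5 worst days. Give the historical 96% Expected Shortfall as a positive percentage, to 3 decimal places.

The 5 worst returns sum to -27.17%.
ES = −(-27.17%) / 5 = 5.434%.

5.434%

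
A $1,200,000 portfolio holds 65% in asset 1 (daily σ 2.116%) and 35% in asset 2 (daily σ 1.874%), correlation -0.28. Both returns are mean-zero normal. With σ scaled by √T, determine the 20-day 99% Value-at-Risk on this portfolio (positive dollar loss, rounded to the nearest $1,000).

$168,000

σ_p = √(0.65²·2.116² + 0.35²·1.874² + 2·-0.28·0.65·0.35·2.116·1.874) = 1.348%.
σ_{20d} = 1.348% × √20 = 6.028%.
z(99%) = 2.326.
VaR = 2.326 × 6.028% = 14.021%; on $1,200,000 that is $168,252.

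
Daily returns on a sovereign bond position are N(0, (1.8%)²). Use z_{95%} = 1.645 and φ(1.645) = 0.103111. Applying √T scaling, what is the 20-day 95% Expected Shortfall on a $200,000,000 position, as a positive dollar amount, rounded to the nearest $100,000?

$33,200,000

σ_{20d} = 1.8% × √20 = 8.050%.
ES multiplier = φ(z)/(1−α) = 0.103111/0.05 = 2.062.
ES = 8.050% × 2.062 = 16.599%; on $200,000,000: $33,198,000.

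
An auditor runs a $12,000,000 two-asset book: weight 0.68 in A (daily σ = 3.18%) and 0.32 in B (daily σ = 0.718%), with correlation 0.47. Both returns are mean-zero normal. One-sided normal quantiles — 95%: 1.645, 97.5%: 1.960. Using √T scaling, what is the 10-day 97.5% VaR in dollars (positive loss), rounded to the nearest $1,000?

σ_p = √(0.68²·3.18² + 0.32²·0.718² + 2·0.47·0.68·0.32·3.18·0.718) = 2.279%.
σ_{10d} = 2.279% × √10 = 7.207%.
VaR = 1.960 × 7.207% = 14.126%; on $12,000,000 that is $1,695,120.

$1,695,000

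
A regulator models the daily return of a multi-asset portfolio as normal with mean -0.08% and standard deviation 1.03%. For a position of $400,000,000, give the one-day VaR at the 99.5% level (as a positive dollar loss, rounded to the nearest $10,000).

$10,930,000

At 99.5% one-sided, z = 2.576.
VaR = −μ + z·σ = −(-0.08%) + 2.576 × 1.03% = 2.733%.
On $400,000,000: 0.02733 × $400,000,000 = $10,932,000.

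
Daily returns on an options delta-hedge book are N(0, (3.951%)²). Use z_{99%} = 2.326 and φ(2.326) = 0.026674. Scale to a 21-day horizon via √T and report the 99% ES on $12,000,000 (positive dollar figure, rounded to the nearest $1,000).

$5,795,000

σ_{21d} = 3.951% × √21 = 18.106%.
ES multiplier = φ(z)/(1−α) = 0.026674/0.01 = 2.667.
ES = 18.106% × 2.667 = 48.289%; on $12,000,000: $5,794,680.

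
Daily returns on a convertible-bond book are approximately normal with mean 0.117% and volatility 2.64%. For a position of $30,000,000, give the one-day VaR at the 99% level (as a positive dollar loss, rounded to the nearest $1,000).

$1,807,000

At 99% one-sided, z = 2.326.
VaR = −μ + z·σ = −(0.117%) + 2.326 × 2.64% = 6.024%.
On $30,000,000: 0.06024 × $30,000,000 = $1,807,200.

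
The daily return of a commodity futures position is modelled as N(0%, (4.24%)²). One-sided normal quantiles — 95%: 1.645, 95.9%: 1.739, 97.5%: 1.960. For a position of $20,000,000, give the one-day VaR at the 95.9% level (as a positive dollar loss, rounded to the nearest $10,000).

$1,470,000

VaR = z·σ = 1.739 × 4.24% = 7.373%.
On $20,000,000: 0.07373 × $20,000,000 = $1,474,600.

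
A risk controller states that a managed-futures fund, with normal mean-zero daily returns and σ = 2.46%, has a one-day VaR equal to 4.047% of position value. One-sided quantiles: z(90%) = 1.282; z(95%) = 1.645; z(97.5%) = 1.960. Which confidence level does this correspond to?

Implied z = VaR/σ = 4.047 / 2.46 = 1.645.
This matches z(95%) = 1.645.

95%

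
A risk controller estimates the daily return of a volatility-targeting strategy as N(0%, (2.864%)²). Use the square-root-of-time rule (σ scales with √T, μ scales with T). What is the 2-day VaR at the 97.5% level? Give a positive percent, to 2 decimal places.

7.94%

At 97.5%, z = 1.960.
σ_{2d} = 2.864% × √2 = 4.050%.
VaR = 1.960 × 4.050% = 7.938%.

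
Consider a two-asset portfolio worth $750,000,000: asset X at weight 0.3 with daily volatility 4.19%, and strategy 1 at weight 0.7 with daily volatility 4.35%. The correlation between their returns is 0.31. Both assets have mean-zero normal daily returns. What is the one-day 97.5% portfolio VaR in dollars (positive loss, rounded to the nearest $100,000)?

σ_p² = 0.3²·4.19² + 0.7²·4.35² + 2·0.31·0.3·0.7·4.19·4.35 = 13.2252 (%²).
σ_p = √13.2252 = 3.637%.
At 97.5%, z = 1.960.
VaR = 1.960 × 3.637% = 7.129%; on $750,000,000 that is $53,467,500.

$53,500,000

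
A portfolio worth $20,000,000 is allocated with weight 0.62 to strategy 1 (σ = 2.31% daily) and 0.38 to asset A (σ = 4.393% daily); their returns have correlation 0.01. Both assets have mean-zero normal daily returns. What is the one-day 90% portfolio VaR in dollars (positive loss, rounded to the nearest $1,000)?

σ_p² = 0.62²·2.31² + 0.38²·4.393² + 2·0.01·0.62·0.38·2.31·4.393 = 4.8857 (%²).
σ_p = √4.8857 = 2.210%.
At 90%, z = 1.282.
VaR = 1.282 × 2.210% = 2.833%; on $20,000,000 that is $566,600.

$567,000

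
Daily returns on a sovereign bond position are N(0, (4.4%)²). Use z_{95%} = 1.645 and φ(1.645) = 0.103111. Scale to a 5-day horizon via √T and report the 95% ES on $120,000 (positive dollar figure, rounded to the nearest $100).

$24,300

σ_{5d} = 4.4% × √5 = 9.839%.
ES multiplier = φ(z)/(1−α) = 0.103111/0.05 = 2.062.
ES = 9.839% × 2.062 = 20.288%; on $120,000: $24,346.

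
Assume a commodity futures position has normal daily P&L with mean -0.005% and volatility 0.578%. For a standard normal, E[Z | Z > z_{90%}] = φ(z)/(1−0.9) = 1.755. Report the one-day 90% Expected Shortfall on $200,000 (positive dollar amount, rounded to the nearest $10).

$2,040

ES = −(-0.005%) + 0.578% × 1.755 = 1.019%.
On $200,000: 0.01019 × $200,000 = $2,038.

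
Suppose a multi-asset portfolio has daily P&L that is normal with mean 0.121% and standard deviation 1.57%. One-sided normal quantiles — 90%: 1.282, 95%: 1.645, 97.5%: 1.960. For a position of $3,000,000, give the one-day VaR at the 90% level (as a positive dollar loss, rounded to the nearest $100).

VaR = −μ + z·σ = −(0.121%) + 1.282 × 1.57% = 1.892%.
On $3,000,000: 0.01892 × $3,000,000 = $56,760.

$56,800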